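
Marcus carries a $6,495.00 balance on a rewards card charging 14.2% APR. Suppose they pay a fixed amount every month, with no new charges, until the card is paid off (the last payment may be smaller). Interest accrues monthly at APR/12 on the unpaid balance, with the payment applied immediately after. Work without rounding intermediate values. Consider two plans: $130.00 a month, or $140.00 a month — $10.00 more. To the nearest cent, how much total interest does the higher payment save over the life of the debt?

Monthly rate r = 14.2%/12 = 1.18333% = 0.0118333.
At $130.00/mo: n = ⌈−ln(1 − rB₀/P)/ln(1+r)⌉ = 77 payments (last $5.60); total interest = total paid − $6,495.00 = $3,390.60.
At $140.00/mo: 68 payments (last $96.21); total interest $2,981.21.
Interest saved = $3,390.60 − $2,981.21 = $409.39.

$409.39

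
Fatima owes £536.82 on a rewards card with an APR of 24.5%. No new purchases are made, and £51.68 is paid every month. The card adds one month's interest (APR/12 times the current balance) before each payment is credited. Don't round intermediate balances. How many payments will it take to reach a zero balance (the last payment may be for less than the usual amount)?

Monthly rate r = 24.5%/12 = 2.04167% = 0.0204167.
Recurrence: B ← B·(1+r) − £51.68.
Month 1: interest £10.96; balance after payment £496.10.
Month 2: interest £10.13; balance after payment £454.55.
Closed form: n = −ln(1 − rB₀/P)/ln(1+r) = −ln(0.78792)/ln(1.02042) ≈ 11.793, so the balance reaches zero during payment 12.

12 months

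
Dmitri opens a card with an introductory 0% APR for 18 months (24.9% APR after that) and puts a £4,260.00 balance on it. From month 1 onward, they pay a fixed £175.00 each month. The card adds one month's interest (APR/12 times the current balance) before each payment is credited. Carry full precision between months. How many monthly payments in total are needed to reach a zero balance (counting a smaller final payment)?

25 payments

Promo months 1–18 at r₀ = 0%/12 = 0; months 19+ at r₁ = 24.9%/12 = 0.02075.
After month 18 (no interest yet): B = £4,260.00 − 18·£175.00 = £1,110.00.
Then at r₁ with £175.00/mo: n₂ = −ln(1 − r₁·B/P)/ln(1+r₁) ≈ 6.87 → 7 more payments.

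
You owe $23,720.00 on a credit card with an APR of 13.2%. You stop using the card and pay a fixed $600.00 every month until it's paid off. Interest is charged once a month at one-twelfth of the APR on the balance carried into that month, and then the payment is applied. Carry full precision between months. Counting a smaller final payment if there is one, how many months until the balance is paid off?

Monthly rate r = 13.2%/12 = 1.1% = 0.011.
Recurrence: B ← B·(1+r) − $600.00.
Month 1: interest $260.92; balance after payment $23,380.92.
Month 2: interest $257.19; balance after payment $23,038.11.
Closed form: n = −ln(1 − rB₀/P)/ln(1+r) = −ln(0.56513)/ln(1.011) ≈ 52.166, so the balance reaches zero during payment 53.

53 months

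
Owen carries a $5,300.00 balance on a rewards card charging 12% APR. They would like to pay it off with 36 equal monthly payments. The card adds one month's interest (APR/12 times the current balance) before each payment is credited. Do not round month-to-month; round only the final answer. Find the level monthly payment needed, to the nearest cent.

Monthly rate r = 12%/12 = 1% = 0.01.
Level-payment amortization: P = B₀·r / (1 − (1+r)^(−n)) = 5300.00·0.01 / (1 − 1.01^(−36)).
Denominator 1 − (1+r)^(−36) = 0.30107505.
P = 53 / 0.30107505 ≈ 176.04.

$176.04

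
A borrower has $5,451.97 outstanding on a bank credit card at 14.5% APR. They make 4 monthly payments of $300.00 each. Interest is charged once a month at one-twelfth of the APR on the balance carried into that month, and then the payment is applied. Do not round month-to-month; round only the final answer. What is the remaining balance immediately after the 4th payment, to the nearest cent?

Monthly rate r = 14.5%/12 = 1.20833% = 0.0120833.
Each month: B ← B·(1+r) − $300.00.
Month 1: interest $65.88; balance after payment $5,217.85.
Month 2: interest $63.05; balance after payment $4,980.90.
Month 3: interest $60.19; balance after payment $4,741.08.
Month 4: interest $57.29; balance after payment $4,498.37.

$4,498.37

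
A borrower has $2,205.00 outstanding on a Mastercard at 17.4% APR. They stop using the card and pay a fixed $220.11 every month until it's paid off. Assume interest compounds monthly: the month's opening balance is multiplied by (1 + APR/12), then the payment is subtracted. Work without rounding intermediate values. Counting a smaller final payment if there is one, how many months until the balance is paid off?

Monthly rate r = 17.4%/12 = 1.45% = 0.0145.
Recurrence: B ← B·(1+r) − $220.11.
Month 1: interest $31.97; balance after payment $2,016.86.
Month 2: interest $29.24; balance after payment $1,826.00.
Closed form: n = −ln(1 − rB₀/P)/ln(1+r) = −ln(0.85474)/ln(1.0145) ≈ 10.903, so the balance reaches zero during payment 11.

11 months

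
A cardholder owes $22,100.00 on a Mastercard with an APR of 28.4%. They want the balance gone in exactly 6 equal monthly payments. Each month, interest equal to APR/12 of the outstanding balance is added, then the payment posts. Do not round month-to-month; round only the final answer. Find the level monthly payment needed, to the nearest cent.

Monthly rate r = 28.4%/12 = 2.36667% = 0.0236667.
Level-payment amortization: P = B₀·r / (1 − (1+r)^(−n)) = 22100.00·0.0236667 / (1 − 1.02367^(−6)).
Denominator 1 − (1+r)^(−6) = 0.130942264.
P = 523.033 / 0.130942264 ≈ 3994.38.

$3,994.38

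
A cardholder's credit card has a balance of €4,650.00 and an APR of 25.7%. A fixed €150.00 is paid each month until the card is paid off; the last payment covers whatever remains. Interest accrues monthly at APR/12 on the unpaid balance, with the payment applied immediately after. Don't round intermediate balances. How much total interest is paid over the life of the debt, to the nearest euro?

€3,069

Monthly rate r = 25.7%/12 = 2.14167% = 0.0214167.
Payoff takes n = ⌈−ln(1 − rB₀/P)/ln(1+r)⌉ = ⌈51.457⌉ = 52 payments; the last is €68.90.
Total paid = 51·€150.00 + €68.90 = €7,718.90.
Total interest = total paid − principal = €7,718.90 − €4,650.00 = €3,068.90.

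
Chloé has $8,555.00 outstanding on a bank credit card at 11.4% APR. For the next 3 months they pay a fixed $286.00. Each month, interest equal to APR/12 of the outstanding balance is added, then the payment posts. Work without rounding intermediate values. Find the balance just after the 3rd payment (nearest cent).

Monthly rate r = 11.4%/12 = 0.95% = 0.0095.
Each month: B ← B·(1+r) − $286.00.
Month 1: interest $81.27; balance after payment $8,350.27.
Month 2: interest $79.33; balance after payment $8,143.60.
Month 3: interest $77.36; balance after payment $7,934.96.

$7,934.96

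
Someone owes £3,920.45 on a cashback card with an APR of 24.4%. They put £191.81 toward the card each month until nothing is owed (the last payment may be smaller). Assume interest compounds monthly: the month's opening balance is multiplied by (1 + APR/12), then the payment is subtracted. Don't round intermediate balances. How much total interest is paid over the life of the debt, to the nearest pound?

Monthly rate r = 24.4%/12 = 2.03333% = 0.0203333.
Payoff takes n = ⌈−ln(1 − rB₀/P)/ln(1+r)⌉ = ⌈26.686⌉ = 27 payments; the last is £131.93.
Total paid = 26·£191.81 + £131.93 = £5,118.99.
Total interest = total paid − principal = £5,118.99 − £3,920.45 = £1,198.54.

£1,199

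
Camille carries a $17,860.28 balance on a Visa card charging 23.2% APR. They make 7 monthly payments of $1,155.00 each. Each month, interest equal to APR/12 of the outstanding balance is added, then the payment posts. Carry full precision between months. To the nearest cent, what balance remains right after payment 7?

Monthly rate r = 23.2%/12 = 1.93333% = 0.0193333.
Each month: B ← B·(1+r) − $1,155.00.
Month 1: interest $345.30; balance after payment $17,050.58.
Month 2: interest $329.64; balance after payment $16,225.22.
Month 3: interest $313.69; balance after payment $15,383.91.
Month 4: interest $297.42; balance after payment $14,526.33.
Month 5: interest $280.84; balance after payment $13,652.18.
Month 6: interest $263.94; balance after payment $12,761.12.
Month 7: interest $246.71; balance after payment $11,852.83.

$11,852.83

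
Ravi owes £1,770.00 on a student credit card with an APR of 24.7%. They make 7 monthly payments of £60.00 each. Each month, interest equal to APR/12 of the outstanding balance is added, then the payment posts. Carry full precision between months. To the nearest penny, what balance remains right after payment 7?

£1,594.48

Monthly rate r = 24.7%/12 = 2.05833% = 0.0205833.
Each month: B ← B·(1+r) − £60.00.
Month 1: interest £36.43; balance after payment £1,746.43.
Month 2: interest £35.95; balance after payment £1,722.38.
Month 3: interest £35.45; balance after payment £1,697.83.
Month 4: interest £34.95; balance after payment £1,672.78.
Month 5: interest £34.43; balance after payment £1,647.21.
Month 6: interest £33.91; balance after payment £1,621.12.
Month 7: interest £33.37; balance after payment £1,594.48.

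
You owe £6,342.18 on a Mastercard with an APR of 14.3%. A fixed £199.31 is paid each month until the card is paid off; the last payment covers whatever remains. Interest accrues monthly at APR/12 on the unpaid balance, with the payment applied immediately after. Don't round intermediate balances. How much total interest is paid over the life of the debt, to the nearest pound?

Monthly rate r = 14.3%/12 = 1.19167% = 0.0119167.
Payoff takes n = ⌈−ln(1 − rB₀/P)/ln(1+r)⌉ = ⌈40.244⌉ = 41 payments; the last is £48.87.
Total paid = 40·£199.31 + £48.87 = £8,021.27.
Total interest = total paid − principal = £8,021.27 − £6,342.18 = £1,679.09.

£1,679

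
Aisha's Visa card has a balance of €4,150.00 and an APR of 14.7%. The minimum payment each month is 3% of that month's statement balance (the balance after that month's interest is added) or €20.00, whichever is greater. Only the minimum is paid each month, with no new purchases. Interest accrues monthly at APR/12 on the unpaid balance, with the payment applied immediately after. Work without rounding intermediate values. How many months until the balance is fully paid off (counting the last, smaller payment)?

144 months

Monthly rate r = 14.7%/12 = 1.225% = 0.01225.
While 3% of the post-interest balance exceeds €20.00, each month B ← (B·(1+r))·(1 − 0.03), i.e. B shrinks by the factor (1+r)·0.97 = 0.98188.
This holds for months 1–101. Entering month 102 the balance is €654.73; 3% of the post-interest balance is now below €20.00, so the flat €20.00 minimum applies from here.
From month 102 a fixed €20.00 at rate r clears €654.73 in 43 more payments. Total: 101 + 43 = 144 months.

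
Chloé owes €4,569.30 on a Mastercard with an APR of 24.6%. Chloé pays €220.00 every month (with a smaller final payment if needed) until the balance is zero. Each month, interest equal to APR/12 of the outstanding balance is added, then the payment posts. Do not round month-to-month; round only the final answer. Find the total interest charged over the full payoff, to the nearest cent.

Monthly rate r = 24.6%/12 = 2.05% = 0.0205.
Payoff takes n = ⌈−ln(1 − rB₀/P)/ln(1+r)⌉ = ⌈27.337⌉ = 28 payments; the last is €74.57.
Total paid = 27·€220.00 + €74.57 = €6,014.57.
Total interest = total paid − principal = €6,014.57 − €4,569.30 = €1,445.27.

€1,445.27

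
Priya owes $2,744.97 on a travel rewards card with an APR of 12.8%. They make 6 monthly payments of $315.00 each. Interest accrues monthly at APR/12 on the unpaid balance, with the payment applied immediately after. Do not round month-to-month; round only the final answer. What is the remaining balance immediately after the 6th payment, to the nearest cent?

Monthly rate r = 12.8%/12 = 1.06667% = 0.0106667.
Each month: B ← B·(1+r) − $315.00.
Month 1: interest $29.28; balance after payment $2,459.25.
Month 2: interest $26.23; balance after payment $2,170.48.
Month 3: interest $23.15; balance after payment $1,878.63.
Month 4: interest $20.04; balance after payment $1,583.67.
Month 5: interest $16.89; balance after payment $1,285.56.
Month 6: interest $13.71; balance after payment $984.28.

$984.28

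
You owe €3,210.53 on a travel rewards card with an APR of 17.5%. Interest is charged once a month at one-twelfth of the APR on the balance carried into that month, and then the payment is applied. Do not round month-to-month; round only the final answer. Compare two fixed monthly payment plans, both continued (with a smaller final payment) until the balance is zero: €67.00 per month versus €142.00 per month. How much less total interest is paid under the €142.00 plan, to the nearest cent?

Monthly rate r = 17.5%/12 = 1.45833% = 0.0145833.
At €67.00/mo: n = ⌈−ln(1 − rB₀/P)/ln(1+r)⌉ = 83 payments (last €59.35); total interest = total paid − €3,210.53 = €2,342.82.
At €142.00/mo: 28 payments (last €90.01); total interest €713.48.
Interest saved = €2,342.82 − €713.48 = €1,629.34.

€1,629.34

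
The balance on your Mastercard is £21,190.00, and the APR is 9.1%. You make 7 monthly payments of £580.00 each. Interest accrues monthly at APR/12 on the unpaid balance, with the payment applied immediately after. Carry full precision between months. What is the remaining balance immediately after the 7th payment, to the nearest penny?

£18,187.21

Monthly rate r = 9.1%/12 = 0.758333% = 0.00758333.
Each month: B ← B·(1+r) − £580.00.
Month 1: interest £160.69; balance after payment £20,770.69.
Month 2: interest £157.51; balance after payment £20,348.20.
Month 3: interest £154.31; balance after payment £19,922.51.
Month 4: interest £151.08; balance after payment £19,493.59.
Month 5: interest £147.83; balance after payment £19,061.41.
Month 6: interest £144.55; balance after payment £18,625.96.
Month 7: interest £141.25; balance after payment £18,187.21.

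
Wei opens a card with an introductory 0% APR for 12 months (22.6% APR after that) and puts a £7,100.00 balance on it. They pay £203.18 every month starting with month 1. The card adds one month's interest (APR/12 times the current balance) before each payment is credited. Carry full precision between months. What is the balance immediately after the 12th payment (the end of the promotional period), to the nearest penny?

Promo months 1–12 at r₀ = 0%/12 = 0; months 13+ at r₁ = 22.6%/12 = 0.0188333.
After month 12 (no interest yet): B = £7,100.00 − 12·£203.18 = £4,661.84.

£4,661.84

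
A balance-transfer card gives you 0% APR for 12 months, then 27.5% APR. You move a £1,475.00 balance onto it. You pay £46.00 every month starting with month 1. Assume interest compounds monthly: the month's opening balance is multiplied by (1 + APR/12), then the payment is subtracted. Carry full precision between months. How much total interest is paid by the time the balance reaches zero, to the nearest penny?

Promo months 1–12 at r₀ = 0%/12 = 0; months 13+ at r₁ = 27.5%/12 = 0.0229167.
After month 12 (no interest yet): B = £1,475.00 − 12·£46.00 = £923.00.
Then at r₁ with £46.00/mo: n₂ = −ln(1 − r₁·B/P)/ln(1+r₁) ≈ 27.18 → 28 more payments.
Total paid = 39·£46.00 + £8.40 = £1,802.40; interest = £1,802.40 − £1,475.00 = £327.40.

£327.40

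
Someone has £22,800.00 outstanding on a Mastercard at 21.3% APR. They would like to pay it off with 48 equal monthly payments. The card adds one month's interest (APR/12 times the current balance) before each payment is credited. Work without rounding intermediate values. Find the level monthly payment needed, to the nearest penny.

Monthly rate r = 21.3%/12 = 1.775% = 0.01775.
Level-payment amortization: P = B₀·r / (1 − (1+r)^(−n)) = 22800.00·0.01775 / (1 − 1.01775^(−48)).
Denominator 1 − (1+r)^(−48) = 0.570239329.
P = 404.7 / 0.570239329 ≈ 709.70.

£709.70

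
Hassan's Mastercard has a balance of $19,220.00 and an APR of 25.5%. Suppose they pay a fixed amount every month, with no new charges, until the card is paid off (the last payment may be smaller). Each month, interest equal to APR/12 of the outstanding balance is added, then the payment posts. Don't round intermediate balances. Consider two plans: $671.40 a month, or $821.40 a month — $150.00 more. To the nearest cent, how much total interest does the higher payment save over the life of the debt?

$3,067.05

Monthly rate r = 25.5%/12 = 2.125% = 0.02125.
At $671.40/mo: n = ⌈−ln(1 − rB₀/P)/ln(1+r)⌉ = 45 payments (last $388.14); total interest = total paid − $19,220.00 = $10,709.74.
At $821.40/mo: 33 payments (last $577.89); total interest $7,642.69.
Interest saved = $10,709.74 − $7,642.69 = $3,067.05.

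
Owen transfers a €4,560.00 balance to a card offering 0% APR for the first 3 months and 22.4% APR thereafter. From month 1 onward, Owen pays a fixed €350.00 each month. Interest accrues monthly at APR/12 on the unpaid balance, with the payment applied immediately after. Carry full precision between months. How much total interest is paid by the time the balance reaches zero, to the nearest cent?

€413.01

Promo months 1–3 at r₀ = 0%/12 = 0; months 4+ at r₁ = 22.4%/12 = 0.0186667.
After month 3 (no interest yet): B = €4,560.00 − 3·€350.00 = €3,510.00.
Then at r₁ with €350.00/mo: n₂ = −ln(1 − r₁·B/P)/ln(1+r₁) ≈ 11.21 → 12 more payments.
Total paid = 14·€350.00 + €73.01 = €4,973.01; interest = €4,973.01 − €4,560.00 = €413.01.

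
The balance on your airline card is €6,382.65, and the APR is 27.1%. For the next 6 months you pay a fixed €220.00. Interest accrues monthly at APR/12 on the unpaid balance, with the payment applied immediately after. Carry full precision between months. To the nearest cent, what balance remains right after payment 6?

Monthly rate r = 27.1%/12 = 2.25833% = 0.0225833.
Each month: B ← B·(1+r) − €220.00.
Month 1: interest €144.14; balance after payment €6,306.79.
Month 2: interest €142.43; balance after payment €6,229.22.
Month 3: interest €140.68; balance after payment €6,149.90.
Month 4: interest €138.89; balance after payment €6,068.78.
Month 5: interest €137.05; balance after payment €5,985.83.
Month 6: interest €135.18; balance after payment €5,901.02.

€5,901.02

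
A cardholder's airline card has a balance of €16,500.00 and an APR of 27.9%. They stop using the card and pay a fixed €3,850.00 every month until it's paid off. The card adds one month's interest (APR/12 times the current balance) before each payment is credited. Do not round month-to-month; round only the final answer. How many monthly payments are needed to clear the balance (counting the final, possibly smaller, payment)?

Monthly rate r = 27.9%/12 = 2.325% = 0.02325.
Recurrence: B ← B·(1+r) − €3,850.00.
Month 1: interest €383.62; balance after payment €13,033.62.
Month 2: interest €303.03; balance after payment €9,486.66.
Month 3: interest €220.56; balance after payment €5,857.22.
Month 4: interest €136.18; balance after payment €2,143.40.
Month 5: interest €49.83; balance after payment €0.00.

5 months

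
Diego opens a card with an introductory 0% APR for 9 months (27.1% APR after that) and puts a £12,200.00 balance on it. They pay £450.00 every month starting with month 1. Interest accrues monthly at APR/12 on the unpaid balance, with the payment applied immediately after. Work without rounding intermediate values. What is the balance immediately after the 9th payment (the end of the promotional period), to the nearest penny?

£8,150.00

Promo months 1–9 at r₀ = 0%/12 = 0; months 10+ at r₁ = 27.1%/12 = 0.0225833.
After month 9 (no interest yet): B = £12,200.00 − 9·£450.00 = £8,150.00.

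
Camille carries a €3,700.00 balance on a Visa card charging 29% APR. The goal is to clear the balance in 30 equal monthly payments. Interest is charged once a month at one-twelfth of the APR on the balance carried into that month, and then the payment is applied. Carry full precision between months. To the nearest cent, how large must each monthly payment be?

€174.82

Monthly rate r = 29%/12 = 2.41667% = 0.0241667.
Level-payment amortization: P = B₀·r / (1 − (1+r)^(−n)) = 3700.00·0.0241667 / (1 − 1.02417^(−30)).
Denominator 1 − (1+r)^(−30) = 0.511481635.
P = 89.4167 / 0.511481635 ≈ 174.82.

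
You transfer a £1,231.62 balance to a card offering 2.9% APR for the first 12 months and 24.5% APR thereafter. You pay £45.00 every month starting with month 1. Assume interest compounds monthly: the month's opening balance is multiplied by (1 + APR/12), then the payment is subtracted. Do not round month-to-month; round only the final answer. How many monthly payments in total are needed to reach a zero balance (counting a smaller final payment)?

Promo months 1–12 at r₀ = 2.9%/12 = 0.00241667; months 13+ at r₁ = 24.5%/12 = 0.0204167.
After month 12: iterate B ← B·(1+r₀) − £45.00 for 12 months → £720.58.
Then at r₁ with £45.00/mo: n₂ = −ln(1 − r₁·B/P)/ln(1+r₁) ≈ 19.59 → 20 more payments.

32 payments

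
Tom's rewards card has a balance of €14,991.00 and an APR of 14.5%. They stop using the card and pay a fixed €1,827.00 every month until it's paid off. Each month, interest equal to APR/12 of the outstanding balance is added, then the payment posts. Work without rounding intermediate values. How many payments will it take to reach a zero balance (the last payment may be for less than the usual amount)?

Monthly rate r = 14.5%/12 = 1.20833% = 0.0120833.
Recurrence: B ← B·(1+r) − €1,827.00.
Month 1: interest €181.14; balance after payment €13,345.14.
Month 2: interest €161.25; balance after payment €11,679.40.
Closed form: n = −ln(1 − rB₀/P)/ln(1+r) = −ln(0.90085)/ln(1.01208) ≈ 8.693, so the balance reaches zero during payment 9.

9 months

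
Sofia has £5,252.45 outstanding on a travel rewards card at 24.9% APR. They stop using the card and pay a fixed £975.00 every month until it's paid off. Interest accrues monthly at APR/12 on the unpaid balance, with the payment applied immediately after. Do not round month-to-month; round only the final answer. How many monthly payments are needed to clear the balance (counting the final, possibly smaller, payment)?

6 payments

Monthly rate r = 24.9%/12 = 2.075% = 0.02075.
Recurrence: B ← B·(1+r) − £975.00.
Month 1: interest £108.99; balance after payment £4,386.44.
Month 2: interest £91.02; balance after payment £3,502.46.
Month 3: interest £72.68; balance after payment £2,600.13.
Month 4: interest £53.95; balance after payment £1,679.09.
Month 5: interest £34.84; balance after payment £738.93.
Month 6: interest £15.33; balance after payment £0.00.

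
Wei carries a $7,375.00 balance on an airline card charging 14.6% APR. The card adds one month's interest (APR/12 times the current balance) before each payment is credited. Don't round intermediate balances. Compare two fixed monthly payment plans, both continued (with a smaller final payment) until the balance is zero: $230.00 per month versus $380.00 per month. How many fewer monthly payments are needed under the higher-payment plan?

18 fewer payments

Monthly rate r = 14.6%/12 = 1.21667% = 0.0121667.
At $230.00/mo: n = ⌈−ln(1 − rB₀/P)/ln(1+r)⌉ = 41 payments (last $205.05); total interest = total paid − $7,375.00 = $2,030.05.
At $380.00/mo: 23 payments (last $104.32); total interest $1,089.32.
Payments saved = 41 − 23 = 18.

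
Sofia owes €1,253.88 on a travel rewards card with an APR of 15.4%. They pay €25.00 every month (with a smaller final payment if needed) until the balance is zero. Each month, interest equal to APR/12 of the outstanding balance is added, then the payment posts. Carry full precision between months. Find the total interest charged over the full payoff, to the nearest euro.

Monthly rate r = 15.4%/12 = 1.28333% = 0.0128333.
Payoff takes n = ⌈−ln(1 − rB₀/P)/ln(1+r)⌉ = ⌈80.920⌉ = 81 payments; the last is €23.01.
Total paid = 80·€25.00 + €23.01 = €2,023.01.
Total interest = total paid − principal = €2,023.01 − €1,253.88 = €769.13.

€769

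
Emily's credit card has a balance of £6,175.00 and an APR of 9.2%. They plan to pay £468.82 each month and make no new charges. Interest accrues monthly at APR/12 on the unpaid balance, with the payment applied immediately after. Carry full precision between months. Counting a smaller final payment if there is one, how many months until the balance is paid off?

14 payments

Monthly rate r = 9.2%/12 = 0.766667% = 0.00766667.
Recurrence: B ← B·(1+r) − £468.82.
Month 1: interest £47.34; balance after payment £5,753.52.
Month 2: interest £44.11; balance after payment £5,328.81.
Closed form: n = −ln(1 − rB₀/P)/ln(1+r) = −ln(0.89902)/ln(1.00767) ≈ 13.938, so the balance reaches zero during payment 14.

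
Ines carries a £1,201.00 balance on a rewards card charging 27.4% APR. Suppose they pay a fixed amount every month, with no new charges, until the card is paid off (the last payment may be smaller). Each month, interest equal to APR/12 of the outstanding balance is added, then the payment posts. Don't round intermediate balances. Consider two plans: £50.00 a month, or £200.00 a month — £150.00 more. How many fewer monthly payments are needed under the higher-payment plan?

29 fewer payments

Monthly rate r = 27.4%/12 = 2.28333% = 0.0228333.
At £50.00/mo: n = ⌈−ln(1 − rB₀/P)/ln(1+r)⌉ = 36 payments (last £10.96); total interest = total paid − £1,201.00 = £559.96.
At £200.00/mo: 7 payments (last £106.99); total interest £105.99.
Payments saved = 36 − 7 = 29.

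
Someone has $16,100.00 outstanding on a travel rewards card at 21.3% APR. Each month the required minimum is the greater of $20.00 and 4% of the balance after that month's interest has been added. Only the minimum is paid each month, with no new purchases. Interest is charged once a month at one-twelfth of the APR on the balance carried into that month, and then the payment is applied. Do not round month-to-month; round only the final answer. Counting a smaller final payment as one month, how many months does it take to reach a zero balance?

Monthly rate r = 21.3%/12 = 1.775% = 0.01775.
While 4% of the post-interest balance exceeds $20.00, each month B ← (B·(1+r))·(1 − 0.04), i.e. B shrinks by the factor (1+r)·0.96 = 0.97704.
This holds for months 1–151. Entering month 152 the balance is $482.60; 4% of the post-interest balance is now below $20.00, so the flat $20.00 minimum applies from here.
From month 152 a fixed $20.00 at rate r clears $482.60 in 32 more payments. Total: 151 + 32 = 183 months.

183 months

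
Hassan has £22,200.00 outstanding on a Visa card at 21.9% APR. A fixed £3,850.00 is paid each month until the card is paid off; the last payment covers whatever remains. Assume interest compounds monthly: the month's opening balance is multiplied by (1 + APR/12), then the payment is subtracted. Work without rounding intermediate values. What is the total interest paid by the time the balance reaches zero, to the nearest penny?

£1,474.91

Monthly rate r = 21.9%/12 = 1.825% = 0.01825.
Payoff takes n = ⌈−ln(1 − rB₀/P)/ln(1+r)⌉ = ⌈6.148⌉ = 7 payments; the last is £574.91.
Total paid = 6·£3,850.00 + £574.91 = £23,674.91.
Total interest = total paid − principal = £23,674.91 − £22,200.00 = £1,474.91.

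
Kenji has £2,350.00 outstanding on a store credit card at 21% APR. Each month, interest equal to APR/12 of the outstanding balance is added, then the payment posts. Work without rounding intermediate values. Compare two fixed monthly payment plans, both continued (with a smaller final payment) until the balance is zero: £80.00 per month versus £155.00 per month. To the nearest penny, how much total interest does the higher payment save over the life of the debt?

£573.11

Monthly rate r = 21%/12 = 1.75% = 0.0175.
At £80.00/mo: n = ⌈−ln(1 − rB₀/P)/ln(1+r)⌉ = 42 payments (last £48.04); total interest = total paid − £2,350.00 = £978.04.
At £155.00/mo: 18 payments (last £119.93); total interest £404.93.
Interest saved = £978.04 − £404.93 = £573.11.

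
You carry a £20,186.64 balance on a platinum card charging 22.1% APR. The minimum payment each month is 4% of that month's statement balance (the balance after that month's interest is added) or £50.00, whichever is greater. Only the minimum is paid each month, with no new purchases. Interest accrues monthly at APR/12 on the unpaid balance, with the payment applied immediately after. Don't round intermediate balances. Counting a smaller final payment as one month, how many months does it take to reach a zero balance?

158 months

Monthly rate r = 22.1%/12 = 1.84167% = 0.0184167.
While 4% of the post-interest balance exceeds £50.00, each month B ← (B·(1+r))·(1 − 0.04), i.e. B shrinks by the factor (1+r)·0.96 = 0.97768.
This holds for months 1–125. Entering month 126 the balance is £1,201.31; 4% of the post-interest balance is now below £50.00, so the flat £50.00 minimum applies from here.
From month 126 a fixed £50.00 at rate r clears £1,201.31 in 33 more payments. Total: 125 + 33 = 158 months.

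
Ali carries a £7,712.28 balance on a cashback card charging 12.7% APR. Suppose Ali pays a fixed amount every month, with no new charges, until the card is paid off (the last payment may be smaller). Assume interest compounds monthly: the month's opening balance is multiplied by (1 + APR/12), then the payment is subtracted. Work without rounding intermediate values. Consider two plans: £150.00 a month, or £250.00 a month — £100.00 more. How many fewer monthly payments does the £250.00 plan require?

Monthly rate r = 12.7%/12 = 1.05833% = 0.0105833.
At £150.00/mo: n = ⌈−ln(1 − rB₀/P)/ln(1+r)⌉ = 75 payments (last £93.19); total interest = total paid − £7,712.28 = £3,480.91.
At £250.00/mo: 38 payments (last £136.20); total interest £1,673.92.
Payments saved = 75 − 38 = 37.

37 fewer payments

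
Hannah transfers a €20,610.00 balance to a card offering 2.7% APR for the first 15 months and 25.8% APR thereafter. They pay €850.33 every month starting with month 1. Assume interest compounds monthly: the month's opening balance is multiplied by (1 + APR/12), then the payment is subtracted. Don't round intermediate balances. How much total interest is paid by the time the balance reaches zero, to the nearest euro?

Promo months 1–15 at r₀ = 2.7%/12 = 0.00225; months 16+ at r₁ = 25.8%/12 = 0.0215.
After month 15: iterate B ← B·(1+r₀) − €850.33 for 15 months → €8,358.84.
Then at r₁ with €850.33/mo: n₂ = −ln(1 − r₁·B/P)/ln(1+r₁) ≈ 11.16 → 12 more payments.
Total paid = 26·€850.33 + €138.57 = €22,247.15; interest = €22,247.15 − €20,610.00 = €1,637.15.

€1,637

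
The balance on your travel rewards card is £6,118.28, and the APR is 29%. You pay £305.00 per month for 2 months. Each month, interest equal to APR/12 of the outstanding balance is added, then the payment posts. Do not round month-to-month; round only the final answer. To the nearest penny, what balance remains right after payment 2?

Monthly rate r = 29%/12 = 2.41667% = 0.0241667.
Each month: B ← B·(1+r) − £305.00.
Month 1: interest £147.86; balance after payment £5,961.14.
Month 2: interest £144.06; balance after payment £5,800.20.

£5,800.20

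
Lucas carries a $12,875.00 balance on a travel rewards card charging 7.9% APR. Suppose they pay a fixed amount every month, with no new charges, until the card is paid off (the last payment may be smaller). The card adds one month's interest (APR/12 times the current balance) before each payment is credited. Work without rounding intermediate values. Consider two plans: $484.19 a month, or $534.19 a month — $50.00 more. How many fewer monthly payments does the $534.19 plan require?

Monthly rate r = 7.9%/12 = 0.658333% = 0.00658333.
At $484.19/mo: n = ⌈−ln(1 − rB₀/P)/ln(1+r)⌉ = 30 payments (last $158.92); total interest = total paid − $12,875.00 = $1,325.43.
At $534.19/mo: 27 payments (last $176.78); total interest $1,190.72.
Payments saved = 30 − 27 = 3.

3 fewer payments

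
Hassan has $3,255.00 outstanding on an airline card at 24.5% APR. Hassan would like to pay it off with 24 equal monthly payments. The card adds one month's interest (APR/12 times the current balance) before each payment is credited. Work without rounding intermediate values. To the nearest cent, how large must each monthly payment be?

$172.91

Monthly rate r = 24.5%/12 = 2.04167% = 0.0204167.
Level-payment amortization: P = B₀·r / (1 − (1+r)^(−n)) = 3255.00·0.0204167 / (1 − 1.02042^(−24)).
Denominator 1 − (1+r)^(−24) = 0.384342807.
P = 66.4562 / 0.384342807 ≈ 172.91.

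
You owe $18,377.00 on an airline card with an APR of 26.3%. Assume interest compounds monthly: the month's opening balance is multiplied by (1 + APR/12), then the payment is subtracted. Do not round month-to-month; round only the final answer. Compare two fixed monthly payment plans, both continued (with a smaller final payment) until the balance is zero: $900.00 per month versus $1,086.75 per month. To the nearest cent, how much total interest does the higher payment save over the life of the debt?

Monthly rate r = 26.3%/12 = 2.19167% = 0.0219167.
At $900.00/mo: n = ⌈−ln(1 − rB₀/P)/ln(1+r)⌉ = 28 payments (last $333.07); total interest = total paid − $18,377.00 = $6,256.07.
At $1,086.75/mo: 22 payments (last $390.11); total interest $4,834.86.
Interest saved = $6,256.07 − $4,834.86 = $1,421.21.

$1,421.21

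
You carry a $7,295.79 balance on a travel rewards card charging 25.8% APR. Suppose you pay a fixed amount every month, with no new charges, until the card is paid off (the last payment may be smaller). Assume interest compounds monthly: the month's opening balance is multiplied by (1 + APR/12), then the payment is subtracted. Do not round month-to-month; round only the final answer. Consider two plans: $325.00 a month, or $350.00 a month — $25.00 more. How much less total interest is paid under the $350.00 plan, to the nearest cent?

$286.78

Monthly rate r = 25.8%/12 = 2.15% = 0.0215.
At $325.00/mo: n = ⌈−ln(1 − rB₀/P)/ln(1+r)⌉ = 31 payments (last $318.79); total interest = total paid − $7,295.79 = $2,773.00.
At $350.00/mo: 28 payments (last $332.01); total interest $2,486.22.
Interest saved = $2,773.00 − $2,486.22 = $286.78.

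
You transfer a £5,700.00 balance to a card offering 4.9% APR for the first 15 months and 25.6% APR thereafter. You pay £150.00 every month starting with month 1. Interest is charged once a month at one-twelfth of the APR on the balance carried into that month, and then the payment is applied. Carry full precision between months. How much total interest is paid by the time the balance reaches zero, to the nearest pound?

£1,952

Promo months 1–15 at r₀ = 4.9%/12 = 0.00408333; months 16+ at r₁ = 25.6%/12 = 0.0213333.
After month 15: iterate B ← B·(1+r₀) − £150.00 for 15 months → £3,743.82.
Then at r₁ with £150.00/mo: n₂ = −ln(1 − r₁·B/P)/ln(1+r₁) ≈ 36.02 → 37 more payments.
Total paid = 51·£150.00 + £2.41 = £7,652.41; interest = £7,652.41 − £5,700.00 = £1,952.41.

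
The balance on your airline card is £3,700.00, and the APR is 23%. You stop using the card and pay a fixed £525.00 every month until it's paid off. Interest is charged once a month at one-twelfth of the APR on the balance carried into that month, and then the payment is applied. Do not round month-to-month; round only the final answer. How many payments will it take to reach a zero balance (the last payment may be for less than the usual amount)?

Monthly rate r = 23%/12 = 1.91667% = 0.0191667.
Recurrence: B ← B·(1+r) − £525.00.
Month 1: interest £70.92; balance after payment £3,245.92.
Month 2: interest £62.21; balance after payment £2,783.13.
Closed form: n = −ln(1 − rB₀/P)/ln(1+r) = −ln(0.86492)/ln(1.01917) ≈ 7.644, so the balance reaches zero during payment 8.

8 payments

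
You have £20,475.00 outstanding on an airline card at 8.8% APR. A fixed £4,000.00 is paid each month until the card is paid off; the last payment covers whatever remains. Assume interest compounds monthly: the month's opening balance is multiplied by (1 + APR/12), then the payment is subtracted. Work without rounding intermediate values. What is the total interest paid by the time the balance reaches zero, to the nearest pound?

£473

Monthly rate r = 8.8%/12 = 0.733333% = 0.00733333.
Payoff takes n = ⌈−ln(1 − rB₀/P)/ln(1+r)⌉ = ⌈5.236⌉ = 6 payments; the last is £948.25.
Total paid = 5·£4,000.00 + £948.25 = £20,948.25.
Total interest = total paid − principal = £20,948.25 − £20,475.00 = £473.25.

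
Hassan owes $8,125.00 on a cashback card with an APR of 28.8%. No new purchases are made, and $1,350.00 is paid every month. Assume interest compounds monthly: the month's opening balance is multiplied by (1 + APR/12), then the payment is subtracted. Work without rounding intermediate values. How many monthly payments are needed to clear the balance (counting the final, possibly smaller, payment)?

7 payments

Monthly rate r = 28.8%/12 = 2.4% = 0.024.
Recurrence: B ← B·(1+r) − $1,350.00.
Month 1: interest $195.00; balance after payment $6,970.00.
Month 2: interest $167.28; balance after payment $5,787.28.
Closed form: n = −ln(1 − rB₀/P)/ln(1+r) = −ln(0.85556)/ln(1.024) ≈ 6.578, so the balance reaches zero during payment 7.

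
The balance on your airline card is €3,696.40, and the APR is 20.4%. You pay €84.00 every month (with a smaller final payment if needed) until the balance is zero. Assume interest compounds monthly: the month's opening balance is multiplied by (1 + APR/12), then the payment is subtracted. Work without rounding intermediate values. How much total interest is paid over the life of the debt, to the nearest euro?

€3,174

Monthly rate r = 20.4%/12 = 1.7% = 0.017.
Payoff takes n = ⌈−ln(1 − rB₀/P)/ln(1+r)⌉ = ⌈81.784⌉ = 82 payments; the last is €66.00.
Total paid = 81·€84.00 + €66.00 = €6,870.00.
Total interest = total paid − principal = €6,870.00 − €3,696.40 = €3,173.60.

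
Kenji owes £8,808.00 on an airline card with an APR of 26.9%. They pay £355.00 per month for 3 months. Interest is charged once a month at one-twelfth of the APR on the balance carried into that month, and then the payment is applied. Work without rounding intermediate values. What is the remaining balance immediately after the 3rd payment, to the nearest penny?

£8,324.66

Monthly rate r = 26.9%/12 = 2.24167% = 0.0224167.
Each month: B ← B·(1+r) − £355.00.
Month 1: interest £197.45; balance after payment £8,650.45.
Month 2: interest £193.91; balance after payment £8,489.36.
Month 3: interest £190.30; balance after payment £8,324.66.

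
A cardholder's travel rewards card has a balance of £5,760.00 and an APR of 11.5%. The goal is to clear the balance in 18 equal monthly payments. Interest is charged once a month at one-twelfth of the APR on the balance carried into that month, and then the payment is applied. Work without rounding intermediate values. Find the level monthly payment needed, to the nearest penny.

£349.92

Monthly rate r = 11.5%/12 = 0.958333% = 0.00958333.
Level-payment amortization: P = B₀·r / (1 − (1+r)^(−n)) = 5760.00·0.00958333 / (1 − 1.00958^(−18)).
Denominator 1 − (1+r)^(−18) = 0.157750239.
P = 55.2 / 0.157750239 ≈ 349.92.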